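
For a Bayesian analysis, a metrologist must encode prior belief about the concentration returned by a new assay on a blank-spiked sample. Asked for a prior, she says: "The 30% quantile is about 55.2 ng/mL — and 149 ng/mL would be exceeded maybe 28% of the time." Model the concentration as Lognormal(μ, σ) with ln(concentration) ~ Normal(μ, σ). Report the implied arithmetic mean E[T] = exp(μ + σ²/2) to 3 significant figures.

If T ~ Lognormal(μ,σ) then ln T ~ Normal(μ,σ), so the p-quantile of ln T is μ + z_p·σ.
ln(55.2) = 4.011 and ln(149) = 5.004; z_{0.3} = -0.5244, z_{0.72} = 0.5828.
σ = (5.004 − 4.011)/(0.5828 − (-0.5244)) = 0.897.
μ = 4.011 − (-0.5244)·0.897 = 4.481.
E[T] = exp(μ + σ²/2) = exp(4.481 + 0.4021) = 132 ng/mL.

E[T] ≈ 132 ng/mL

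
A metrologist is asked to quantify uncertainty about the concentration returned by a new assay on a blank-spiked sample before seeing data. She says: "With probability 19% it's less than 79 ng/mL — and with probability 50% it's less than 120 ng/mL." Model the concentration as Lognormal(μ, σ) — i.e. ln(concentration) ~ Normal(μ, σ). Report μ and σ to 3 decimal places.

If T ~ Lognormal(μ,σ) then ln T ~ Normal(μ,σ), so the p-quantile of ln T is μ + z_p·σ.
ln(79) = 4.369 and ln(120) = 4.787; z_{0.19} = -0.8779, z_{0.5} = 0.
σ = (4.787 − 4.369)/(0 − (-0.8779)) = 0.476.
μ = 4.369 − (-0.8779)·0.476 = 4.787.

μ ≈ 4.787, σ ≈ 0.476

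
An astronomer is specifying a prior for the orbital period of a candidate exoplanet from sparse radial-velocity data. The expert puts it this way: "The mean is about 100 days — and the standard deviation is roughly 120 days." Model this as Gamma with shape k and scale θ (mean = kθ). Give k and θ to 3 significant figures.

k ≈ 0.694, θ ≈ 144

For Gamma(k, scale θ): mean = kθ, variance = kθ², so CV = 1/√k.
CV = SD/mean = 120/100 = 1.2, hence k = 1/CV² = 0.694.
Then θ = mean/k = 100/0.694 = 144.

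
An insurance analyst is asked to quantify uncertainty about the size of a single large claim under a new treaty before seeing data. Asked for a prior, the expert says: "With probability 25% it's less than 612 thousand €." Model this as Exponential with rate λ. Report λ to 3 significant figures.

λ ≈ 0.00047

P(T < 612.0) = 1 − e^(−λ·612.0) = 0.25, so λ = −ln(1−0.25)/612.0 = −ln(0.75)/612.0 = 0.00047.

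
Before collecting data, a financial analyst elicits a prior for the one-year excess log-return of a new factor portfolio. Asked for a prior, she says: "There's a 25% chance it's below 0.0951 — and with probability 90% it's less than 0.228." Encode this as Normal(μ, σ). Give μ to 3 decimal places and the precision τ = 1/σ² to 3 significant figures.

The p-quantile of Normal(μ,σ) is μ + z_p·σ, with z_{0.25} = -0.6745 and z_{0.9} = 1.282.
Eliminate σ: μ = (z₂·x₁ − z₁·x₂)/(z₂ − z₁) = (1.282·0.0951 − (-0.6745)·0.228)/1.956 = 0.141.
Then σ = (x₂ − x₁)/(z₂ − z₁) = (0.228 − 0.0951)/1.956 = 0.068.
Precision τ = 1/σ² = 1/0.06794² = 217.

μ = 0.141, τ = 217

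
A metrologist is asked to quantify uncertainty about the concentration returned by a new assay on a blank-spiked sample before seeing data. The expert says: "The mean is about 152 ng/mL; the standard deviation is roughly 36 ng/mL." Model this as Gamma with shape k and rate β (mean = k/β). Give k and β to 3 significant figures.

For Gamma(k, rate β): mean = k/β, variance = k/β², so CV = 1/√k.
CV = SD/mean = 36/152 = 0.2368, hence k = 1/CV² = 17.8.
Then β = k/mean = 17.8/152 = 0.117.

k ≈ 17.8, β ≈ 0.117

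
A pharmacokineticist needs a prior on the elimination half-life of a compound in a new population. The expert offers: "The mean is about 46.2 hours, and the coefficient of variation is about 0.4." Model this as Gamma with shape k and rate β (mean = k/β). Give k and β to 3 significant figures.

For Gamma(k, rate β): mean = k/β, variance = k/β², so CV = 1/√k.
CV = 0.4, hence k = 1/CV² = 6.25.
Then β = k/mean = 6.25/46.2 = 0.135.

k ≈ 6.25, β ≈ 0.135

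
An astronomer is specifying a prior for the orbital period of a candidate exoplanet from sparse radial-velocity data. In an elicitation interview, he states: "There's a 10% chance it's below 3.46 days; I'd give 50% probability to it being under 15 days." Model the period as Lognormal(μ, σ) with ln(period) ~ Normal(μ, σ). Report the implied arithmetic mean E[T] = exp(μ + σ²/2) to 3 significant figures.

E[T] ≈ 28.9 days

If T ~ Lognormal(μ,σ) then ln T ~ Normal(μ,σ), so the p-quantile of ln T is μ + z_p·σ.
ln(3.46) = 1.241 and ln(15) = 2.708; z_{0.1} = -1.282, z_{0.5} = 0.
σ = (2.708 − 1.241)/(0 − (-1.282)) = 1.145.
μ = 1.241 − (-1.282)·1.145 = 2.708.
E[T] = exp(μ + σ²/2) = exp(2.708 + 0.6550) = 28.9 days.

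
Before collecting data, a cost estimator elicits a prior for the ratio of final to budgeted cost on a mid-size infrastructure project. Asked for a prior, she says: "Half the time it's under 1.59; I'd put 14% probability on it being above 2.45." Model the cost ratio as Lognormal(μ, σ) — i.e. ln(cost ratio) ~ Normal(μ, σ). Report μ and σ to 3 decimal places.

μ ≈ 0.464, σ ≈ 0.400

If T ~ Lognormal(μ,σ) then ln T ~ Normal(μ,σ), so the p-quantile of ln T is μ + z_p·σ.
ln(1.59) = 0.4637 and ln(2.45) = 0.8961; z_{0.5} = 0, z_{0.86} = 1.08.
σ = (0.8961 − 0.4637)/(1.08 − (0)) = 0.400.
μ = 0.4637 − (0)·0.400 = 0.464.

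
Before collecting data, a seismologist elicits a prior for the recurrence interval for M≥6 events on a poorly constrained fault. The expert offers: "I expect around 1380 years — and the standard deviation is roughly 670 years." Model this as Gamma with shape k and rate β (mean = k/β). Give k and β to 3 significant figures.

For Gamma(k, rate β): mean = k/β, variance = k/β², so CV = 1/√k.
CV = SD/mean = 670/1380 = 0.4855, hence k = 1/CV² = 4.24.
Then β = k/mean = 4.24/1380 = 0.00307.

k ≈ 4.24, β ≈ 0.00307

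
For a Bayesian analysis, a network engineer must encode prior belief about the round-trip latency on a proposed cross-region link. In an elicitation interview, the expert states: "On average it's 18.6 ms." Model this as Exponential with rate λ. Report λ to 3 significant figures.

Exponential mean = 1/λ, so λ = 1/18.6 = 0.0538.

λ ≈ 0.0538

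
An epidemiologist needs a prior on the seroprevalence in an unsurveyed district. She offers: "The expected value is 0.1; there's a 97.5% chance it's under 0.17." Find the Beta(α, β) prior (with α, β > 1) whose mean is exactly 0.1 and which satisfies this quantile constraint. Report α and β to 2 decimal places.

α ≈ 8.87, β ≈ 79.85

With mean 0.1 fixed, write α = 0.1s, β = 0.9s where s = α+β.
Need P(θ < 0.17) = 0.975 under Beta(0.1s, 0.9s). Normal approximation: (q−m)/√(m(1−m)/s) ≈ z_{0.975} = 1.96, so s ≈ 0.1·0.9·(1.96)²/(0.17−0.1)² = 70.6.
At s = 70.6: P(θ<0.17) ≈ 0.961. Adjusting to match 0.975 gives s ≈ 88.72.
So α = 0.1·88.72 ≈ 8.87, β = 0.9·88.72 ≈ 79.85.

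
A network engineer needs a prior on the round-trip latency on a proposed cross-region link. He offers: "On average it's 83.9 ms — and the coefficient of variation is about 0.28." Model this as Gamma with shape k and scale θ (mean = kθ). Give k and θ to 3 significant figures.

k ≈ 12.8, θ ≈ 6.58

For Gamma(k, scale θ): mean = kθ, variance = kθ², so CV = 1/√k.
CV = 0.28, hence k = 1/CV² = 12.8.
Then θ = mean/k = 83.9/12.8 = 6.58.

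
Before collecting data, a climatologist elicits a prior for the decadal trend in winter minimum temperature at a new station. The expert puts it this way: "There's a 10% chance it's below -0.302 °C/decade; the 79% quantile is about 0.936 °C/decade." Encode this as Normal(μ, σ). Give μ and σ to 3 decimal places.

The p-quantile of Normal(μ,σ) is μ + z_p·σ, with z_{0.1} = -1.282 and z_{0.79} = 0.8064.
Eliminate σ: μ = (z₂·x₁ − z₁·x₂)/(z₂ − z₁) = (0.8064·-0.302 − (-1.282)·0.936)/2.088 = 0.458.
Then σ = (x₂ − x₁)/(z₂ − z₁) = (0.936 − -0.302)/2.088 = 0.593.

μ = 0.458, σ = 0.593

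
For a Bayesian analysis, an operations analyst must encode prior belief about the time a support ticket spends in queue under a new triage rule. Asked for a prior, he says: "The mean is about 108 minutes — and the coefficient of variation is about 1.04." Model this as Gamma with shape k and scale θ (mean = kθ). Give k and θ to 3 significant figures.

For Gamma(k, scale θ): mean = kθ, variance = kθ², so CV = 1/√k.
CV = 1.04, hence k = 1/CV² = 0.925.
Then θ = mean/k = 108/0.925 = 117.

k ≈ 0.925, θ ≈ 117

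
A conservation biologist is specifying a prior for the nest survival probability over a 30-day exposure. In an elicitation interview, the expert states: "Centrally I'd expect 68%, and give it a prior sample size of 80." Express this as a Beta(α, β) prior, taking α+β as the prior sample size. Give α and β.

α = 54.4, β = 25.6

Under the effective-sample-size interpretation, Beta(α, β) has prior mean α/(α+β) and prior sample size α+β.
So α+β = 80 and α/(α+β) = 0.68, giving α = 0.68·80 = 54.4 and β = 80 − 54.4 = 25.6.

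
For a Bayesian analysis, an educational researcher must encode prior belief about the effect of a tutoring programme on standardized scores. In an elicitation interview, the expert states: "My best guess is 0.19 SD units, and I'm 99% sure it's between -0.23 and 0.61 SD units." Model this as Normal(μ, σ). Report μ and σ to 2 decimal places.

μ = 0.19, σ = 0.16

A symmetric 99% interval runs μ ± z·σ with z = 2.576.
Half-width = 0.42, so σ = 0.42/2.576 = 0.16.
μ is the stated best guess, 0.19.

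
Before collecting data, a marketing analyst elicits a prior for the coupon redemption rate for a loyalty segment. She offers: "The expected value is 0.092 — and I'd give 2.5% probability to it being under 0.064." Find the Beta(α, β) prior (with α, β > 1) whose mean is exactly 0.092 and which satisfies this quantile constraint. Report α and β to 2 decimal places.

With mean 0.092 fixed, write α = 0.092s, β = 0.908s where s = α+β.
Need P(θ < 0.064) = 0.025 under Beta(0.092s, 0.908s). Normal approximation: (q−m)/√(m(1−m)/s) ≈ z_{0.025} = -1.96, so s ≈ 0.092·0.908·(-1.96)²/(0.064−0.092)² = 409.3.
At s = 409.3: P(θ<0.064) ≈ 0.017. Adjusting to match 0.025 gives s ≈ 348.73.
So α = 0.092·348.73 ≈ 32.08, β = 0.908·348.73 ≈ 316.64.

α ≈ 32.08, β ≈ 316.64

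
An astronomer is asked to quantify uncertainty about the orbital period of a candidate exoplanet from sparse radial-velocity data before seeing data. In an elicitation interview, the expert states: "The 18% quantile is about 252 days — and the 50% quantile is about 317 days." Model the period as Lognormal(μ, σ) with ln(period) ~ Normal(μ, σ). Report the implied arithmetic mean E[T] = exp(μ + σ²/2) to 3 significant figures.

If T ~ Lognormal(μ,σ) then ln T ~ Normal(μ,σ), so the p-quantile of ln T is μ + z_p·σ.
ln(252) = 5.529 and ln(317) = 5.759; z_{0.18} = -0.9154, z_{0.5} = 0.
σ = (5.759 − 5.529)/(0 − (-0.9154)) = 0.251.
μ = 5.529 − (-0.9154)·0.251 = 5.759.
E[T] = exp(μ + σ²/2) = exp(5.759 + 0.0314) = 327 days.

E[T] ≈ 327 days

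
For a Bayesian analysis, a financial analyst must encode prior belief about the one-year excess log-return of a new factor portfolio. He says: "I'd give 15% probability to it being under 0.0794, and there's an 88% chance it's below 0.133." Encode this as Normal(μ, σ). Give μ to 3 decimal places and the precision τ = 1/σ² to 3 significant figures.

The p-quantile of Normal(μ,σ) is μ + z_p·σ, with z_{0.15} = -1.036 and z_{0.88} = 1.175.
Eliminate σ: μ = (z₂·x₁ − z₁·x₂)/(z₂ − z₁) = (1.175·0.0794 − (-1.036)·0.133)/2.211 = 0.105.
Then σ = (x₂ − x₁)/(z₂ − z₁) = (0.133 − 0.0794)/2.211 = 0.024.
Precision τ = 1/σ² = 1/0.02424² = 1700.

μ = 0.105, τ = 1700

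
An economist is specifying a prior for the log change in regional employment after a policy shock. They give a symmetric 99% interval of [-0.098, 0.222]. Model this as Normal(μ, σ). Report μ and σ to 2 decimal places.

μ = 0.06, σ = 0.06

A symmetric 99% interval runs μ ± z·σ with z = 2.576.
Half-width = 0.16, so σ = 0.16/2.576 = 0.06.
μ is the interval midpoint, 0.06.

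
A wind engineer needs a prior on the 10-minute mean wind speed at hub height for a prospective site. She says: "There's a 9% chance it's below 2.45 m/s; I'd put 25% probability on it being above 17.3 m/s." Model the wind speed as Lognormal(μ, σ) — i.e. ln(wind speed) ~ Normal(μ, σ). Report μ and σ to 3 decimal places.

If T ~ Lognormal(μ,σ) then ln T ~ Normal(μ,σ), so the p-quantile of ln T is μ + z_p·σ.
ln(2.45) = 0.8961 and ln(17.3) = 2.851; z_{0.09} = -1.341, z_{0.75} = 0.6745.
σ = (2.851 − 0.8961)/(0.6745 − (-1.341)) = 0.970.
μ = 0.8961 − (-1.341)·0.970 = 2.197.

μ ≈ 2.197, σ ≈ 0.970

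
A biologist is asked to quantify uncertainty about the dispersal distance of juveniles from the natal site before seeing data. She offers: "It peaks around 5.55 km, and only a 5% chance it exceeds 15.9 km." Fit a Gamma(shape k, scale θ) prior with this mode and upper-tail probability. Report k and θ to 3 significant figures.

k ≈ 3.41, θ ≈ 2.3

Gamma(k,θ) with k>1 has mode (k−1)θ, so θ = 5.55/(k−1).
Need P(X < 15.9) = 0.95 with θ tied to k this way. Start at k = 2, θ = 5.55: P(X<15.9) ≈ 0.780.
Too low — raise k to concentrate. Iterating converges to k ≈ 3.41.
Then θ = 5.55/(3.41−1) ≈ 2.3.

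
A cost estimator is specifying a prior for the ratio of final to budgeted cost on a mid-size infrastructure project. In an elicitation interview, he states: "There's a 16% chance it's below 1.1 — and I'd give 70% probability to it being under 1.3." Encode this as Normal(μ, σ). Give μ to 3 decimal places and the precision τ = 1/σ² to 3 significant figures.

The p-quantile of Normal(μ,σ) is μ + z_p·σ, with z_{0.16} = -0.9945 and z_{0.7} = 0.5244.
Eliminate σ: μ = (z₂·x₁ − z₁·x₂)/(z₂ − z₁) = (0.5244·1.1 − (-0.9945)·1.3)/1.519 = 1.231.
Then σ = (x₂ − x₁)/(z₂ − z₁) = (1.3 − 1.1)/1.519 = 0.132.
Precision τ = 1/σ² = 1/0.1317² = 57.7.

μ = 1.231, τ = 57.7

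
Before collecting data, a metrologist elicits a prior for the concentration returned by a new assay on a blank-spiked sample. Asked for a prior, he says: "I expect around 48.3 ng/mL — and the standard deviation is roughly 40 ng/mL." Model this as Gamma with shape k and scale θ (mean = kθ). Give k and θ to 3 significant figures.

For Gamma(k, scale θ): mean = kθ, variance = kθ², so CV = 1/√k.
CV = SD/mean = 40/48.3 = 0.8282, hence k = 1/CV² = 1.46.
Then θ = mean/k = 48.3/1.46 = 33.1.

k ≈ 1.46, θ ≈ 33.1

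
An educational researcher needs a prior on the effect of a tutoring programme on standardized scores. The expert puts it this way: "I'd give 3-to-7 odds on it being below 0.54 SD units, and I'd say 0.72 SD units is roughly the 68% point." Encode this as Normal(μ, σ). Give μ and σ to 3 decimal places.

The p-quantile of Normal(μ,σ) is μ + z_p·σ, with z_{0.3} = -0.5244 and z_{0.68} = 0.4677.
Eliminate σ: μ = (z₂·x₁ − z₁·x₂)/(z₂ − z₁) = (0.4677·0.54 − (-0.5244)·0.72)/0.9921 = 0.635.
Then σ = (x₂ − x₁)/(z₂ − z₁) = (0.72 − 0.54)/0.9921 = 0.181.

μ = 0.635, σ = 0.181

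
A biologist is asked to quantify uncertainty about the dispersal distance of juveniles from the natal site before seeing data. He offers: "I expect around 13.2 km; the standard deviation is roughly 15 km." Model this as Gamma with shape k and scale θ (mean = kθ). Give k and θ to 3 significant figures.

k ≈ 0.774, θ ≈ 17

For Gamma(k, scale θ): mean = kθ, variance = kθ², so CV = 1/√k.
CV = SD/mean = 15/13.2 = 1.136, hence k = 1/CV² = 0.774.
Then θ = mean/k = 13.2/0.774 = 17.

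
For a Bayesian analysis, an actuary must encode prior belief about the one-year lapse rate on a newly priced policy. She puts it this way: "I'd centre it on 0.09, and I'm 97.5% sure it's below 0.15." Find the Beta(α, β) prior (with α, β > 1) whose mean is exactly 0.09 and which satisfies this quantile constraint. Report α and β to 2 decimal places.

α ≈ 9.85, β ≈ 99.56

With mean 0.09 fixed, write α = 0.09s, β = 0.91s where s = α+β.
Need P(θ < 0.15) = 0.975 under Beta(0.09s, 0.91s). Normal approximation: (q−m)/√(m(1−m)/s) ≈ z_{0.975} = 1.96, so s ≈ 0.09·0.91·(1.96)²/(0.15−0.09)² = 87.4.
At s = 87.4: P(θ<0.15) ≈ 0.962. Adjusting to match 0.975 gives s ≈ 109.40.
So α = 0.09·109.40 ≈ 9.85, β = 0.91·109.40 ≈ 99.56.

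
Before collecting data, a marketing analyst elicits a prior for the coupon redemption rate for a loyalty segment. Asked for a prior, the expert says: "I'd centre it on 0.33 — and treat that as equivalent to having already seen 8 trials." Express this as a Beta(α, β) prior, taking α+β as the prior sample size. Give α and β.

α = 2.64, β = 5.36

Under the effective-sample-size interpretation, Beta(α, β) has prior mean α/(α+β) and prior sample size α+β.
So α+β = 8 and α/(α+β) = 0.33, giving α = 0.33·8 = 2.64 and β = 8 − 2.64 = 5.36.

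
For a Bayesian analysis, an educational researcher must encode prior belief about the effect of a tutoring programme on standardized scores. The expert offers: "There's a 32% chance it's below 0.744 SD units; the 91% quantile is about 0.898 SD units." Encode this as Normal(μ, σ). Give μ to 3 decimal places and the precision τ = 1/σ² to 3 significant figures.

μ = 0.784, τ = 138

For Normal(μ,σ), the p-quantile is μ + z_p·σ. Here z_{0.32} = -0.4677, z_{0.91} = 1.341.
So 0.744 = μ − 0.4677σ and 0.898 = μ + 1.341σ.
Subtracting: σ = (0.898 − 0.744)/(1.341 − (-0.4677)) = 0.085.
Then μ = 0.744 − (-0.4677)·0.085 = 0.784.
Precision τ = 1/σ² = 1/0.08516² = 138.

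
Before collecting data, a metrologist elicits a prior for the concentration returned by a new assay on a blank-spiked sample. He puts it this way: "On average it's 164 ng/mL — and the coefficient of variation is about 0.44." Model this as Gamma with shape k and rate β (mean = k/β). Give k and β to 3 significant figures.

k ≈ 5.17, β ≈ 0.0315

For Gamma(k, rate β): mean = k/β, variance = k/β², so CV = 1/√k.
CV = 0.44, hence k = 1/CV² = 5.17.
Then β = k/mean = 5.17/164 = 0.0315.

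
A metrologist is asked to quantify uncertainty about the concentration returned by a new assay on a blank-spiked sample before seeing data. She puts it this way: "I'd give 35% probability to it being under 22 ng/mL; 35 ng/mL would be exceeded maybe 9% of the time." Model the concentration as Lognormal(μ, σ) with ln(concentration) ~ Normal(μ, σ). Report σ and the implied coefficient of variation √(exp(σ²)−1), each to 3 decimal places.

σ ≈ 0.269, CV ≈ 0.274

If T ~ Lognormal(μ,σ) then ln T ~ Normal(μ,σ), so the p-quantile of ln T is μ + z_p·σ.
ln(22) = 3.091 and ln(35) = 3.555; z_{0.35} = -0.3853, z_{0.91} = 1.341.
σ = (3.555 − 3.091)/(1.341 − (-0.3853)) = 0.269.
μ = 3.091 − (-0.3853)·0.269 = 3.195.
CV = √(exp(σ²)−1) = √(exp(0.0724)−1) = 0.274.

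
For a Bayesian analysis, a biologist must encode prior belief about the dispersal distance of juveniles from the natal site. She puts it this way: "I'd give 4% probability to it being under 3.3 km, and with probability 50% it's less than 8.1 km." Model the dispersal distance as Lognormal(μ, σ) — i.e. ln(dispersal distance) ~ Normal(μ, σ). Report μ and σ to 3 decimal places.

μ ≈ 2.092, σ ≈ 0.513

If T ~ Lognormal(μ,σ) then ln T ~ Normal(μ,σ), so the p-quantile of ln T is μ + z_p·σ.
ln(3.3) = 1.194 and ln(8.1) = 2.092; z_{0.04} = -1.751, z_{0.5} = 0.
σ = (2.092 − 1.194)/(0 − (-1.751)) = 0.513.
μ = 1.194 − (-1.751)·0.513 = 2.092.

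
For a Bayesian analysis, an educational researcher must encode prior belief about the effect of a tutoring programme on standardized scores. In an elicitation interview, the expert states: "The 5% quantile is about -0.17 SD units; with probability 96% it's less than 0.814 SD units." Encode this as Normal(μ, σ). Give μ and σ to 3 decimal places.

For Normal(μ,σ), the p-quantile is μ + z_p·σ. Here z_{0.05} = -1.645, z_{0.96} = 1.751.
So -0.17 = μ − 1.645σ and 0.814 = μ + 1.751σ.
Subtracting: σ = (0.814 − -0.17)/(1.751 − (-1.645)) = 0.290.
Then μ = -0.17 − (-1.645)·0.290 = 0.307.

μ = 0.307, σ = 0.290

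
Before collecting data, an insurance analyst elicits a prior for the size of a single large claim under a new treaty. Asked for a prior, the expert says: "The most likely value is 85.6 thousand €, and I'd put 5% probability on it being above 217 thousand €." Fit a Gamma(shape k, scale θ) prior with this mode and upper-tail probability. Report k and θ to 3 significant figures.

Gamma(k,θ) with k>1 has mode (k−1)θ, so θ = 85.6/(k−1).
Need P(X < 217) = 0.95 with θ tied to k this way. Start at k = 2, θ = 85.6: P(X<217) ≈ 0.720.
Too low — raise k to concentrate. Iterating converges to k ≈ 4.13.
Then θ = 85.6/(4.13−1) ≈ 27.3.

k ≈ 4.13, θ ≈ 27.3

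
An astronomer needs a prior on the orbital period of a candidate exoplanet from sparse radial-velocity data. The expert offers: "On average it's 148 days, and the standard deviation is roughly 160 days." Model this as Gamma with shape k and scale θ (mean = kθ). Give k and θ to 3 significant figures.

For Gamma(k, scale θ): mean = kθ, variance = kθ², so CV = 1/√k.
CV = SD/mean = 160/148 = 1.081, hence k = 1/CV² = 0.856.
Then θ = mean/k = 148/0.856 = 173.

k ≈ 0.856, θ ≈ 173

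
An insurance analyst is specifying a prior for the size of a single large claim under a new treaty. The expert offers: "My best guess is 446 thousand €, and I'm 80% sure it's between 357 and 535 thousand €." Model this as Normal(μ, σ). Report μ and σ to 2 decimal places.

μ = 446.00, σ = 69.45

A symmetric 80% interval runs μ ± z·σ with z = 1.282.
Half-width = 89, so σ = 89/1.282 = 69.45.
μ is the stated best guess, 446.00.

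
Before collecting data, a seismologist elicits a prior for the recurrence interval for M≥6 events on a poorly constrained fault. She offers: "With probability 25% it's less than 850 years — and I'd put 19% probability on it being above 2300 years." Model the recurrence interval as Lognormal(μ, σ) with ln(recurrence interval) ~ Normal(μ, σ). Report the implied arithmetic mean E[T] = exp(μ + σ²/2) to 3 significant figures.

If T ~ Lognormal(μ,σ) then ln T ~ Normal(μ,σ), so the p-quantile of ln T is μ + z_p·σ.
ln(850) = 6.745 and ln(2300) = 7.741; z_{0.25} = -0.6745, z_{0.81} = 0.8779.
σ = (7.741 − 6.745)/(0.8779 − (-0.6745)) = 0.641.
μ = 6.745 − (-0.6745)·0.641 = 7.178.
E[T] = exp(μ + σ²/2) = exp(7.178 + 0.2056) = 1610 years.

E[T] ≈ 1610 years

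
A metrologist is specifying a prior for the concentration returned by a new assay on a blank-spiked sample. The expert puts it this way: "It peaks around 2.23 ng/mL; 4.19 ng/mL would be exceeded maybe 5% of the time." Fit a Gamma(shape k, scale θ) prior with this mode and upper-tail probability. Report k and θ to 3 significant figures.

Gamma(k,θ) with k>1 has mode (k−1)θ, so θ = 2.23/(k−1).
Need P(X < 4.19) = 0.95 with θ tied to k this way. Start at k = 2, θ = 2.23: P(X<4.19) ≈ 0.560.
Too low — raise k to concentrate. Iterating converges to k ≈ 7.99.
Then θ = 2.23/(7.99−1) ≈ 0.319.

k ≈ 7.99, θ ≈ 0.319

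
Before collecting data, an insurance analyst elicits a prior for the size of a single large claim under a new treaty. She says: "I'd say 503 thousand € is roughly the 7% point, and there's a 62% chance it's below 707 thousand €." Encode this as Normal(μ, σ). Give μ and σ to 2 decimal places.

The p-quantile of Normal(μ,σ) is μ + z_p·σ, with z_{0.07} = -1.476 and z_{0.62} = 0.3055.
Eliminate σ: μ = (z₂·x₁ − z₁·x₂)/(z₂ − z₁) = (0.3055·503 − (-1.476)·707)/1.781 = 672.01.
Then σ = (x₂ − x₁)/(z₂ − z₁) = (707 − 503)/1.781 = 114.52.

μ = 672.01, σ = 114.52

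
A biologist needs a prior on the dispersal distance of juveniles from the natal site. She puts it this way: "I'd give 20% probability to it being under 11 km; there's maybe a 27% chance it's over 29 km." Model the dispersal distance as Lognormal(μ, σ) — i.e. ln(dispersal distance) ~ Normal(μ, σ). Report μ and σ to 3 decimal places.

If T ~ Lognormal(μ,σ) then ln T ~ Normal(μ,σ), so the p-quantile of ln T is μ + z_p·σ.
ln(11) = 2.398 and ln(29) = 3.367; z_{0.2} = -0.8416, z_{0.73} = 0.6128.
σ = (3.367 − 2.398)/(0.6128 − (-0.8416)) = 0.667.
μ = 2.398 − (-0.8416)·0.667 = 2.959.

μ ≈ 2.959, σ ≈ 0.667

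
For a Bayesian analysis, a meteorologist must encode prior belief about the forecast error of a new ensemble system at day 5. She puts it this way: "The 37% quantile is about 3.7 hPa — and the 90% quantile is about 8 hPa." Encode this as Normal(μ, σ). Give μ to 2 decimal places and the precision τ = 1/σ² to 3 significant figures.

The p-quantile of Normal(μ,σ) is μ + z_p·σ, with z_{0.37} = -0.3319 and z_{0.9} = 1.282.
Eliminate σ: μ = (z₂·x₁ − z₁·x₂)/(z₂ − z₁) = (1.282·3.7 − (-0.3319)·8)/1.613 = 4.58.
Then σ = (x₂ − x₁)/(z₂ − z₁) = (8 − 3.7)/1.613 = 2.67.
Precision τ = 1/σ² = 1/2.665² = 0.141.

μ = 4.58, τ = 0.141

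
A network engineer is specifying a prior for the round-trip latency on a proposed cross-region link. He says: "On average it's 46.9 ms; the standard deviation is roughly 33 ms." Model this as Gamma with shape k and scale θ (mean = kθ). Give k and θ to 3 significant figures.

For Gamma(k, scale θ): mean = kθ, variance = kθ², so CV = 1/√k.
CV = SD/mean = 33/46.9 = 0.7036, hence k = 1/CV² = 2.02.
Then θ = mean/k = 46.9/2.02 = 23.2.

k ≈ 2.02, θ ≈ 23.2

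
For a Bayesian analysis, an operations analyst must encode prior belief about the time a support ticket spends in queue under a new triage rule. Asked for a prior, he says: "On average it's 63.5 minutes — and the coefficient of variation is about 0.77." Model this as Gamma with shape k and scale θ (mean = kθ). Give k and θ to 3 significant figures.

For Gamma(k, scale θ): mean = kθ, variance = kθ², so CV = 1/√k.
CV = 0.77, hence k = 1/CV² = 1.69.
Then θ = mean/k = 63.5/1.69 = 37.6.

k ≈ 1.69, θ ≈ 37.6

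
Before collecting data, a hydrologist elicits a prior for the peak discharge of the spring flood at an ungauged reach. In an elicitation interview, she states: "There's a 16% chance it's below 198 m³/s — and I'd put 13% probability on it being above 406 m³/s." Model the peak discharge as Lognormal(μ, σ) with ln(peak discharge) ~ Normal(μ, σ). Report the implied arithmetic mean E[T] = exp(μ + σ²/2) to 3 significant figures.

E[T] ≈ 294 m³/s

If T ~ Lognormal(μ,σ) then ln T ~ Normal(μ,σ), so the p-quantile of ln T is μ + z_p·σ.
ln(198) = 5.288 and ln(406) = 6.006; z_{0.16} = -0.9945, z_{0.87} = 1.126.
σ = (6.006 − 5.288)/(1.126 − (-0.9945)) = 0.339.
μ = 5.288 − (-0.9945)·0.339 = 5.625.
E[T] = exp(μ + σ²/2) = exp(5.625 + 0.0573) = 294 m³/s.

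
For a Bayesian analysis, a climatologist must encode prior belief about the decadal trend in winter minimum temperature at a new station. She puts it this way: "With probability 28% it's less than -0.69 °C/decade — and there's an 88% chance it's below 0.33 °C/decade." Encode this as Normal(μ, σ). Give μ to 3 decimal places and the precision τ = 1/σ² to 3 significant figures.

μ = -0.352, τ = 2.97

For Normal(μ,σ), the p-quantile is μ + z_p·σ. Here z_{0.28} = -0.5828, z_{0.88} = 1.175.
So -0.69 = μ − 0.5828σ and 0.33 = μ + 1.175σ.
Subtracting: σ = (0.33 − -0.69)/(1.175 − (-0.5828)) = 0.580.
Then μ = -0.69 − (-0.5828)·0.580 = -0.352.
Precision τ = 1/σ² = 1/0.5803² = 2.97.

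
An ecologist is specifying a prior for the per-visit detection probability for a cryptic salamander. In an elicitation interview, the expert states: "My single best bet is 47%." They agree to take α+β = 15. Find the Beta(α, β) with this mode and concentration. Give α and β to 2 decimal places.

α = 7.11, β = 7.89

For α,β > 1 the Beta mode is (α−1)/(α+β−2). With α+β = 15, the mode is (α−1)/13.
Set (α−1)/13 = 0.47 → α = 1 + 0.47·13 = 7.11.
β = 15 − α = 7.89.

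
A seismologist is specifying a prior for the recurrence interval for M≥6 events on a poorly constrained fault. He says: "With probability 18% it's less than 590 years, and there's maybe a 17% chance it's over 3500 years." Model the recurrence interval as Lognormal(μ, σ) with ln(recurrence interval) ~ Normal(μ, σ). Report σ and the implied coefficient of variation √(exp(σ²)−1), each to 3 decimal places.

If T ~ Lognormal(μ,σ) then ln T ~ Normal(μ,σ), so the p-quantile of ln T is μ + z_p·σ.
ln(590) = 6.38 and ln(3500) = 8.161; z_{0.18} = -0.9154, z_{0.83} = 0.9542.
σ = (8.161 − 6.38)/(0.9542 − (-0.9154)) = 0.952.
μ = 6.38 − (-0.9154)·0.952 = 7.252.
CV = √(exp(σ²)−1) = √(exp(0.9069)−1) = 1.215.

σ ≈ 0.952, CV ≈ 1.215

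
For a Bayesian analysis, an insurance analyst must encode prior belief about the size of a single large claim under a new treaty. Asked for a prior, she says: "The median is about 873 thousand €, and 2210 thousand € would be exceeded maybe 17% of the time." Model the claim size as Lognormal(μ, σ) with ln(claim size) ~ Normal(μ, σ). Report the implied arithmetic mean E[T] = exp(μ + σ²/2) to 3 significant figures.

E[T] ≈ 1400 thousand €

If T ~ Lognormal(μ,σ) then ln T ~ Normal(μ,σ), so the p-quantile of ln T is μ + z_p·σ.
ln(873) = 6.772 and ln(2210) = 7.701; z_{0.5} = 0, z_{0.83} = 0.9542.
σ = (7.701 − 6.772)/(0.9542 − (0)) = 0.973.
μ = 6.772 − (0)·0.973 = 6.772.
E[T] = exp(μ + σ²/2) = exp(6.772 + 0.4738) = 1400 thousand €.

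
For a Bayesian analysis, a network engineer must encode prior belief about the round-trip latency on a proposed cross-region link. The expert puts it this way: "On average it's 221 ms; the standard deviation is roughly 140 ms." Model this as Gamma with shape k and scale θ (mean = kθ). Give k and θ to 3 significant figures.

k ≈ 2.49, θ ≈ 88.7

For Gamma(k, scale θ): mean = kθ, variance = kθ², so CV = 1/√k.
CV = SD/mean = 140/221 = 0.6335, hence k = 1/CV² = 2.49.
Then θ = mean/k = 221/2.49 = 88.7.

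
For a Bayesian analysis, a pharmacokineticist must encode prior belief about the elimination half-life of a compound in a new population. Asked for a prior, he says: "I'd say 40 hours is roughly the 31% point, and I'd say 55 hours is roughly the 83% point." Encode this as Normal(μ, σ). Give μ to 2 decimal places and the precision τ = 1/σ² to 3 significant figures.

μ = 45.13, τ = 0.00934

For Normal(μ,σ), the p-quantile is μ + z_p·σ. Here z_{0.31} = -0.4959, z_{0.83} = 0.9542.
So 40 = μ − 0.4959σ and 55 = μ + 0.9542σ.
Subtracting: σ = (55 − 40)/(0.9542 − (-0.4959)) = 10.34.
Then μ = 40 − (-0.4959)·10.34 = 45.13.
Precision τ = 1/σ² = 1/10.34² = 0.00934.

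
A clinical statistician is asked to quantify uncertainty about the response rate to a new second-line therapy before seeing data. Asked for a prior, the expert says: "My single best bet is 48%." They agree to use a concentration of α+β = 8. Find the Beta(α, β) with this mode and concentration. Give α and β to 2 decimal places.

α = 3.88, β = 4.12

For α,β > 1 the Beta mode is (α−1)/(α+β−2). With α+β = 8, the mode is (α−1)/6.
Set (α−1)/6 = 0.48 → α = 1 + 0.48·6 = 3.88.
β = 8 − α = 4.12.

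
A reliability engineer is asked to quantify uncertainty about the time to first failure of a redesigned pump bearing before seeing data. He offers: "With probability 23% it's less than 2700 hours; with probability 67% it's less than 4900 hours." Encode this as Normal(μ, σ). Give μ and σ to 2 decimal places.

For Normal(μ,σ), the p-quantile is μ + z_p·σ. Here z_{0.23} = -0.7388, z_{0.67} = 0.4399.
So 2700 = μ − 0.7388σ and 4900 = μ + 0.4399σ.
Subtracting: σ = (4900 − 2700)/(0.4399 − (-0.7388)) = 1866.37.
Then μ = 2700 − (-0.7388)·1866.37 = 4078.96.

μ = 4078.96, σ = 1866.37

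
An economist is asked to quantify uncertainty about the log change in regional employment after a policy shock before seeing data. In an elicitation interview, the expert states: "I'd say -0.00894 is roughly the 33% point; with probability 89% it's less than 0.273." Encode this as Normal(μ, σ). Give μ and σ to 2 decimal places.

For Normal(μ,σ), the p-quantile is μ + z_p·σ. Here z_{0.33} = -0.4399, z_{0.89} = 1.227.
So -0.00894 = μ − 0.4399σ and 0.273 = μ + 1.227σ.
Subtracting: σ = (0.273 − -0.00894)/(1.227 − (-0.4399)) = 0.17.
Then μ = -0.00894 − (-0.4399)·0.17 = 0.07.

μ = 0.07, σ = 0.17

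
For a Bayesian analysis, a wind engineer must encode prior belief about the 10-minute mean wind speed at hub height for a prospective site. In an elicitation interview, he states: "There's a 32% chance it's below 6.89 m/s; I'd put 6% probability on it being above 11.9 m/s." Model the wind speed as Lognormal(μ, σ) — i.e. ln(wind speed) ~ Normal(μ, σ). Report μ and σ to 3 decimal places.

If T ~ Lognormal(μ,σ) then ln T ~ Normal(μ,σ), so the p-quantile of ln T is μ + z_p·σ.
ln(6.89) = 1.93 and ln(11.9) = 2.477; z_{0.32} = -0.4677, z_{0.94} = 1.555.
σ = (2.477 − 1.93)/(1.555 − (-0.4677)) = 0.270.
μ = 1.93 − (-0.4677)·0.270 = 2.056.

μ ≈ 2.056, σ ≈ 0.270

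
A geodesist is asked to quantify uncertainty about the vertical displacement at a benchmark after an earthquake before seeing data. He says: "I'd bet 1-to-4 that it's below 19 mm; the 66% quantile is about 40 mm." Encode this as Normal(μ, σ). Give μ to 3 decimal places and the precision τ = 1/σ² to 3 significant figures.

For Normal(μ,σ), the p-quantile is μ + z_p·σ. Here z_{0.2} = -0.8416, z_{0.66} = 0.4125.
So 19 = μ − 0.8416σ and 40 = μ + 0.4125σ.
Subtracting: σ = (40 − 19)/(0.4125 − (-0.8416)) = 16.745.
Then μ = 19 − (-0.8416)·16.745 = 33.093.
Precision τ = 1/σ² = 1/16.75² = 0.00357.

μ = 33.093, τ = 0.00357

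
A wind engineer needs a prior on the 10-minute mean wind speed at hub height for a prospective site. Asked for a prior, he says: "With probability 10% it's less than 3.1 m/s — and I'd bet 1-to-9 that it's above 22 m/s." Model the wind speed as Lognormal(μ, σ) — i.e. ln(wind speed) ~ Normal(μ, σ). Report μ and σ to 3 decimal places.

μ ≈ 2.111, σ ≈ 0.765

If T ~ Lognormal(μ,σ) then ln T ~ Normal(μ,σ), so the p-quantile of ln T is μ + z_p·σ.
ln(3.1) = 1.131 and ln(22) = 3.091; z_{0.1} = -1.282, z_{0.9} = 1.282.
σ = (3.091 − 1.131)/(1.282 − (-1.282)) = 0.765.
μ = 1.131 − (-1.282)·0.765 = 2.111.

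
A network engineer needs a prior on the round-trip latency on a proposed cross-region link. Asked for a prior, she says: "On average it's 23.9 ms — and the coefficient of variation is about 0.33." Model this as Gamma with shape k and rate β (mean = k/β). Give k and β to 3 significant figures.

For Gamma(k, rate β): mean = k/β, variance = k/β², so CV = 1/√k.
CV = 0.33, hence k = 1/CV² = 9.18.
Then β = k/mean = 9.18/23.9 = 0.384.

k ≈ 9.18, β ≈ 0.384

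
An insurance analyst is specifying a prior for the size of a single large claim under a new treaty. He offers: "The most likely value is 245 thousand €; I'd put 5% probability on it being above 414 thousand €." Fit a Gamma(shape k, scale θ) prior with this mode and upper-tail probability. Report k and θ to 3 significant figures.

k ≈ 11.1, θ ≈ 24.1

Gamma(k,θ) with k>1 has mode (k−1)θ, so θ = 245/(k−1).
Need P(X < 414) = 0.95 with θ tied to k this way. Start at k = 2, θ = 245: P(X<414) ≈ 0.504.
Too low — raise k to concentrate. Iterating converges to k ≈ 11.1.
Then θ = 245/(11.1−1) ≈ 24.1.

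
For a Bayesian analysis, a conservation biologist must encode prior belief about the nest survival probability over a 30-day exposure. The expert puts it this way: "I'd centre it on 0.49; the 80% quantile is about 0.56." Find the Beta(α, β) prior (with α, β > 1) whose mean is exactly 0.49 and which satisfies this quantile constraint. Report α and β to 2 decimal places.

With mean 0.49 fixed, write α = 0.49s, β = 0.51s where s = α+β.
Need P(θ < 0.56) = 0.8 under Beta(0.49s, 0.51s). Normal approximation: (q−m)/√(m(1−m)/s) ≈ z_{0.8} = 0.842, so s ≈ 0.49·0.51·(0.842)²/(0.56−0.49)² = 36.1.
At s = 36.1: P(θ<0.56) ≈ 0.800. Adjusting to match 0.8 gives s ≈ 36.21.
So α = 0.49·36.21 ≈ 17.74, β = 0.51·36.21 ≈ 18.47.

α ≈ 17.74, β ≈ 18.47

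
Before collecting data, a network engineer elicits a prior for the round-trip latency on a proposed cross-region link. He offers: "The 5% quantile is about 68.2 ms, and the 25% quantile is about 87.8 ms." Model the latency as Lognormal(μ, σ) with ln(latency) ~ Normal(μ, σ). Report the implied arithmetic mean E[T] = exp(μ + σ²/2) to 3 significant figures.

E[T] ≈ 108 ms

If T ~ Lognormal(μ,σ) then ln T ~ Normal(μ,σ), so the p-quantile of ln T is μ + z_p·σ.
ln(68.2) = 4.222 and ln(87.8) = 4.475; z_{0.05} = -1.645, z_{0.25} = -0.6745.
σ = (4.475 − 4.222)/(-0.6745 − (-1.645)) = 0.260.
μ = 4.222 − (-1.645)·0.260 = 4.651.
E[T] = exp(μ + σ²/2) = exp(4.651 + 0.0339) = 108 ms.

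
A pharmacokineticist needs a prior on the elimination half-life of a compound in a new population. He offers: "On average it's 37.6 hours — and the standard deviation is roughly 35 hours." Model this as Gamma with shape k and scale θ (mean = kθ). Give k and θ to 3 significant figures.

For Gamma(k, scale θ): mean = kθ, variance = kθ², so CV = 1/√k.
CV = SD/mean = 35/37.6 = 0.9309, hence k = 1/CV² = 1.15.
Then θ = mean/k = 37.6/1.15 = 32.6.

k ≈ 1.15, θ ≈ 32.6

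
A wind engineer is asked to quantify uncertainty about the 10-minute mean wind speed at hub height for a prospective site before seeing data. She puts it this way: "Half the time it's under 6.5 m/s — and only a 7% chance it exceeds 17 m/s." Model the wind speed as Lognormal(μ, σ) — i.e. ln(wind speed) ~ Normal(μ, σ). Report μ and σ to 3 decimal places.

If T ~ Lognormal(μ,σ) then ln T ~ Normal(μ,σ), so the p-quantile of ln T is μ + z_p·σ.
ln(6.5) = 1.872 and ln(17) = 2.833; z_{0.5} = 0, z_{0.93} = 1.476.
σ = (2.833 − 1.872)/(1.476 − (0)) = 0.651.
μ = 1.872 − (0)·0.651 = 1.872.

μ ≈ 1.872, σ ≈ 0.651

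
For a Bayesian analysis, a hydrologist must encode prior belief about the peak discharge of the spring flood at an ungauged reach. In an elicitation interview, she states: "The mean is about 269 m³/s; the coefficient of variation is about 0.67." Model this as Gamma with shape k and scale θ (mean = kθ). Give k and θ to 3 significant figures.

k ≈ 2.23, θ ≈ 121

For Gamma(k, scale θ): mean = kθ, variance = kθ², so CV = 1/√k.
CV = 0.67, hence k = 1/CV² = 2.23.
Then θ = mean/k = 269/2.23 = 121.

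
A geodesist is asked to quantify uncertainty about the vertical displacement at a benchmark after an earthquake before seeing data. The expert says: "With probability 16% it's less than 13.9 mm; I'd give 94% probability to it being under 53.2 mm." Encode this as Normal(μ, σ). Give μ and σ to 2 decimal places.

μ = 29.23, σ = 15.42

The p-quantile of Normal(μ,σ) is μ + z_p·σ, with z_{0.16} = -0.9945 and z_{0.94} = 1.555.
Eliminate σ: μ = (z₂·x₁ − z₁·x₂)/(z₂ − z₁) = (1.555·13.9 − (-0.9945)·53.2)/2.549 = 29.23.
Then σ = (x₂ − x₁)/(z₂ − z₁) = (53.2 − 13.9)/2.549 = 15.42.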